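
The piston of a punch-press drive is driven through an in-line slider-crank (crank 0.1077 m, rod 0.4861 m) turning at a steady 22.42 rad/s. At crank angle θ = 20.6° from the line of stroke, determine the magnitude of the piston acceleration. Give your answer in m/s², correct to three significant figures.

59.8

ω = 22.42 rad/s
x(θ) = r cosθ + √(L² − r² sin²θ); with ω constant, a = ω²·d²x/dθ².
d²x/dθ² = −r cosθ − r²(cos2θ)/√u − r⁴ sin²2θ/(4u^{3/2}),  u = L² − r² sin²θ = 0.234857 m².
Substituting r = 0.1077 m, L = 0.4861 m, θ = 20.6°: d²x/dθ² = -0.11895 m.
a = ω²·d²x/dθ² = (22.42)²·(-0.11895) = -59.791 m/s²;  |a| = 59.791 m/s².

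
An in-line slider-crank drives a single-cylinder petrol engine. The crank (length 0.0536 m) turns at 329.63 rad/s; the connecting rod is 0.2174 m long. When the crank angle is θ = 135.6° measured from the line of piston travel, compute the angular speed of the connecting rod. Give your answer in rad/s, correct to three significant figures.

58.9

ω = 329.6 rad/s
The rod makes angle φ with the slider axis where L sinφ = r sinθ; differentiating, L cosφ·φ̇ = r ω cosθ.
L cosφ = √(L² − r² sin²θ) = 0.21414 m.
|ω_rod| = r ω |cosθ| / √(L² − r² sin²θ) = 0.0536·329.6·0.71447/0.21414 = 58.949 rad/s.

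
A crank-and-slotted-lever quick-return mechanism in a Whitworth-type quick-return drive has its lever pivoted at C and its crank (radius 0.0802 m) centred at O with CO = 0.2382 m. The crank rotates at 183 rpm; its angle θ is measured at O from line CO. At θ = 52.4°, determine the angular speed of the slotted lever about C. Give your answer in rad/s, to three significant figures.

4.01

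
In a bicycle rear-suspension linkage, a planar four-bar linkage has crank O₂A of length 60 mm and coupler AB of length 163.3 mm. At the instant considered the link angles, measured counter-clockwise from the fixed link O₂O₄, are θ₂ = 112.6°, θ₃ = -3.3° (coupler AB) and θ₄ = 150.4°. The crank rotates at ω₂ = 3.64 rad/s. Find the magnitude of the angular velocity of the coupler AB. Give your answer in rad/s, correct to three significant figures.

ω₂ = 3.64 rad/s
Differentiating the loop-closure r₂e^{iθ₂}+r₃e^{iθ₃}=r₁+r₄e^{iθ₄} gives r₂ω₂e^{iθ₂}+r₃ω₃e^{iθ₃}=r₄ω₄e^{iθ₄}.
Eliminating the other unknown: ω₃ = r₂ω₂ sin(θ₄−θ₂) / [r₃ sin(θ₃−θ₄)].
Numerator sine = +0.61291; denominator sine = -0.44307.
Result = 0.06·3.64·(+0.61291) / (0.1633·(-0.44307)) = -1.8501 rad/s; magnitude 1.8501 rad/s.

1.85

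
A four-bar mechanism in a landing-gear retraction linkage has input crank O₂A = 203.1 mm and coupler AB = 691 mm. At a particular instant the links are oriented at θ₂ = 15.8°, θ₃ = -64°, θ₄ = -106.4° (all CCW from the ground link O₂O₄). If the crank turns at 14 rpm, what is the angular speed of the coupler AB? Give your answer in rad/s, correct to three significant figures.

ω₂ = 1.466 rad/s (from 14 rpm).
Differentiating the loop-closure r₂e^{iθ₂}+r₃e^{iθ₃}=r₁+r₄e^{iθ₄} gives r₂ω₂e^{iθ₂}+r₃ω₃e^{iθ₃}=r₄ω₄e^{iθ₄}.
Eliminating the other unknown: ω₃ = r₂ω₂ sin(θ₄−θ₂) / [r₃ sin(θ₃−θ₄)].
Numerator sine = -0.84619; denominator sine = +0.67430.
Result = 0.2031·1.466·(-0.84619) / (0.691·(+0.67430)) = -0.54076 rad/s; magnitude 0.54076 rad/s.

0.541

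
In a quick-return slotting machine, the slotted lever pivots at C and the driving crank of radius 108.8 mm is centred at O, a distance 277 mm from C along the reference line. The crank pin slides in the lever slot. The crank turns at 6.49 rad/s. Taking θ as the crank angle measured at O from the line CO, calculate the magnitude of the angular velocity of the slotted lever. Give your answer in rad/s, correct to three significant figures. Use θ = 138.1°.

1.57

ω = 6.49 rad/s
Crank pin A relative to C: A = (d + r cosθ, r sinθ); lever angle φ = atan2(r sinθ, d + r cosθ).
Differentiating tanφ: φ̇ = rω(d cosθ + r)/(d² + r² + 2dr cosθ).
d² + r² + 2dr cosθ = |CA|² = 0.0437029 m²;  d cosθ + r = -0.097374 m.
|ω_lever| = |0.1088·6.49·-0.097374| / 0.0437029 = 1.5733 rad/s.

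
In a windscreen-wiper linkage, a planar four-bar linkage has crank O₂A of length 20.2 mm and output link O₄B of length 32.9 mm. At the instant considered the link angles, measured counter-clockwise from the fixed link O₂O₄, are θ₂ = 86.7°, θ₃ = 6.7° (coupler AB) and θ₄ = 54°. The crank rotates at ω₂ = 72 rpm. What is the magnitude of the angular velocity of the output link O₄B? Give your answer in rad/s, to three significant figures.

6.20

ω₂ = 7.54 rad/s (from 72 rpm).
Differentiating the loop-closure r₂e^{iθ₂}+r₃e^{iθ₃}=r₁+r₄e^{iθ₄} gives r₂ω₂e^{iθ₂}+r₃ω₃e^{iθ₃}=r₄ω₄e^{iθ₄}.
Eliminating the other unknown: ω₄ = r₂ω₂ sin(θ₂−θ₃) / [r₄ sin(θ₄−θ₃)].
Numerator sine = +0.98481; denominator sine = +0.73491.
Result = 0.0202·7.54·(+0.98481) / (0.0329·(+0.73491)) = +6.2034 rad/s; magnitude 6.2034 rad/s.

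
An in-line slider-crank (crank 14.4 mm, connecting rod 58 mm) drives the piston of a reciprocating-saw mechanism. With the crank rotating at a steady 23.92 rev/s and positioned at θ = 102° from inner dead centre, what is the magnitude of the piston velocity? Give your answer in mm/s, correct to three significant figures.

ω = 2π·23.9 = 150.3 rad/s
For an in-line slider-crank, x = r cosθ + √(L² − r² sin²θ), so v = −rω sinθ·[1 + r cosθ/√(L² − r² sin²θ)].
With r = 0.0144 m, L = 0.058 m, θ = 102°: √(L² − r² sin²θ) = 0.056264 m.
v = −0.0144·150.3·0.97815·[1 + 0.0144·-0.20791/0.056264] = -2.0043 m/s.
|v| = 2.0043 m/s = 2004.3 mm/s.

2000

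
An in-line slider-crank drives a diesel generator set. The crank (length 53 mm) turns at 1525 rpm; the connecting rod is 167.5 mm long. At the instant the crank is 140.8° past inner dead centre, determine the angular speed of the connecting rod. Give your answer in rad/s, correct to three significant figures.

ω = 159.7 rad/s (converted from 1525 rpm).
The rod makes angle φ with the slider axis where L sinφ = r sinθ; differentiating, L cosφ·φ̇ = r ω cosθ.
L cosφ = √(L² − r² sin²θ) = 0.16412 m.
|ω_rod| = r ω |cosθ| / √(L² − r² sin²θ) = 0.053·159.7·0.77494/0.16412 = 39.966 rad/s.

40.0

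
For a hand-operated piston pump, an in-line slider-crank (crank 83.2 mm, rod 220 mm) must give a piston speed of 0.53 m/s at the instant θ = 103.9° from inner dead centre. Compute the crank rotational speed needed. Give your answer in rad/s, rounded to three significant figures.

7.27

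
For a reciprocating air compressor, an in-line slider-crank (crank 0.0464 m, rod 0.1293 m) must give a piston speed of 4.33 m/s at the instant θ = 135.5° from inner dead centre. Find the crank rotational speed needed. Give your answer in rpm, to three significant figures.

For an in-line slider-crank, |v_piston| = rω|sinθ|·[1 + r cosθ/√(L² − r² sin²θ)].
With r = 0.0464 m, L = 0.1293 m, θ = 135.5°: the bracketed kinematic factor |dx/dθ| = 0.023922 m.
ω = v/|dx/dθ| = 4.33/0.023922 = 181.01 rad/s.
N = 60ω/(2π) = 1728.5 rpm.

1730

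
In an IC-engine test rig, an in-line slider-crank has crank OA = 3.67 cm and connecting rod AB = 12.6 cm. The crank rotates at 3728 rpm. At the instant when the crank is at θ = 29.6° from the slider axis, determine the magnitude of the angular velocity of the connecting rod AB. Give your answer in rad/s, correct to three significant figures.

ω = 390.4 rad/s (converted from 3728 rpm).
The rod makes angle φ with the slider axis where L sinφ = r sinθ; differentiating, L cosφ·φ̇ = r ω cosθ.
L cosφ = √(L² − r² sin²θ) = 0.12469 m.
|ω_rod| = r ω |cosθ| / √(L² − r² sin²θ) = 0.0367·390.4·0.86949/0.12469 = 99.91 rad/s.

99.9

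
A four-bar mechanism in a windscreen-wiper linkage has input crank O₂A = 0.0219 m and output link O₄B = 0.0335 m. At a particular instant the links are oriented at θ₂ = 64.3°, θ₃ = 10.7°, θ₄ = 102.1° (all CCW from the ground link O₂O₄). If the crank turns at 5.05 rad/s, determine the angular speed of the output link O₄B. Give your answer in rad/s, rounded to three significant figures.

2.66

ω₂ = 5.05 rad/s
Differentiating the loop-closure r₂e^{iθ₂}+r₃e^{iθ₃}=r₁+r₄e^{iθ₄} gives r₂ω₂e^{iθ₂}+r₃ω₃e^{iθ₃}=r₄ω₄e^{iθ₄}.
Eliminating the other unknown: ω₄ = r₂ω₂ sin(θ₂−θ₃) / [r₄ sin(θ₄−θ₃)].
Numerator sine = +0.80489; denominator sine = +0.99970.
Result = 0.0219·5.05·(+0.80489) / (0.0335·(+0.99970)) = +2.658 rad/s; magnitude 2.658 rad/s.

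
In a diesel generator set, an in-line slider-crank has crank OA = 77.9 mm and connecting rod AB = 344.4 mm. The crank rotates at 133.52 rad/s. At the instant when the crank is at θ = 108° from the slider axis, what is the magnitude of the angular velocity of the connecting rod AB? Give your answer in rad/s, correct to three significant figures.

9.56

ω = 133.5 rad/s
The rod makes angle φ with the slider axis where L sinφ = r sinθ; differentiating, L cosφ·φ̇ = r ω cosθ.
L cosφ = √(L² − r² sin²θ) = 0.33634 m.
|ω_rod| = r ω |cosθ| / √(L² − r² sin²θ) = 0.0779·133.5·0.30902/0.33634 = 9.5563 rad/s.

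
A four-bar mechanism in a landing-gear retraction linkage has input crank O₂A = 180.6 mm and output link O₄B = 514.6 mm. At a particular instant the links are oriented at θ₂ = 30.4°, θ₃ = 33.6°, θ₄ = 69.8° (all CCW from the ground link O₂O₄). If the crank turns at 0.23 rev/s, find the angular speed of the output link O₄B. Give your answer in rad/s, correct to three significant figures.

0.0479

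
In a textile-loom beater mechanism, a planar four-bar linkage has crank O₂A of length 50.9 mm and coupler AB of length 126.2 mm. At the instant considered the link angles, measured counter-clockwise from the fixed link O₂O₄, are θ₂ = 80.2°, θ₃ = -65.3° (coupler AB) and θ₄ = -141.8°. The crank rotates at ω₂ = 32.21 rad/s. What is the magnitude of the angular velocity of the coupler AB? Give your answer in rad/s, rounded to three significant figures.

8.94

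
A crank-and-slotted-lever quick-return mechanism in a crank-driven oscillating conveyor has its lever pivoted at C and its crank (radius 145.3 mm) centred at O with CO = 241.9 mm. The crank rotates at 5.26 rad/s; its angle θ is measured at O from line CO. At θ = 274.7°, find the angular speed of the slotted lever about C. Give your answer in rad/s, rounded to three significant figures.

ω = 5.26 rad/s
Crank pin A relative to C: A = (d + r cosθ, r sinθ); lever angle φ = atan2(r sinθ, d + r cosθ).
Differentiating tanφ: φ̇ = rω(d cosθ + r)/(d² + r² + 2dr cosθ).
d² + r² + 2dr cosθ = |CA|² = 0.0853877 m²;  d cosθ + r = +0.16512 m.
|ω_lever| = |0.1453·5.26·+0.16512| / 0.0853877 = 1.4779 rad/s.

1.48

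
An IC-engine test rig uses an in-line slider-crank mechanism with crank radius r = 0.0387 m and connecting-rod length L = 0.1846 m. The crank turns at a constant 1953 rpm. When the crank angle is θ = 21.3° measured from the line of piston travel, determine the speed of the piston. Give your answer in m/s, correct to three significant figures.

ω = 2π·1953/60 = 204.5 rad/s
For an in-line slider-crank, x = r cosθ + √(L² − r² sin²θ), so v = −rω sinθ·[1 + r cosθ/√(L² − r² sin²θ)].
With r = 0.0387 m, L = 0.1846 m, θ = 21.3°: √(L² − r² sin²θ) = 0.18406 m.
v = −0.0387·204.5·0.36325·[1 + 0.0387·0.93169/0.18406] = -3.4383 m/s.
|v| = 3.4383 m/s.

3.44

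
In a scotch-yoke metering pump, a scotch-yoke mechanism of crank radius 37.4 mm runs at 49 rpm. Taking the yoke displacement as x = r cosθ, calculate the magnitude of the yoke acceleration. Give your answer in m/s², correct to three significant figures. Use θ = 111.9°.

ω = 5.131 rad/s (from 49 rpm).
x = r cosθ ⇒ ẍ = −rω² cosθ (ω constant).
|a| = rω²|cosθ| = 0.0374·(5.131)²·|cos 111.9°| = 0.3673 m/s².

0.367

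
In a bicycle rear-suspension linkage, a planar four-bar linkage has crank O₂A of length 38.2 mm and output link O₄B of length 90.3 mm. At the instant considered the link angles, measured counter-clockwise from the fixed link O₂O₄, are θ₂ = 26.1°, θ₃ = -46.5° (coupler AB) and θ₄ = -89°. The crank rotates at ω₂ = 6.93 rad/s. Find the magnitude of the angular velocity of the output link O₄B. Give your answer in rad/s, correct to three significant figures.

4.14

ω₂ = 6.93 rad/s
Differentiating the loop-closure r₂e^{iθ₂}+r₃e^{iθ₃}=r₁+r₄e^{iθ₄} gives r₂ω₂e^{iθ₂}+r₃ω₃e^{iθ₃}=r₄ω₄e^{iθ₄}.
Eliminating the other unknown: ω₄ = r₂ω₂ sin(θ₂−θ₃) / [r₄ sin(θ₄−θ₃)].
Numerator sine = +0.95424; denominator sine = -0.67559.
Result = 0.0382·6.93·(+0.95424) / (0.0903·(-0.67559)) = -4.1408 rad/s; magnitude 4.1408 rad/s.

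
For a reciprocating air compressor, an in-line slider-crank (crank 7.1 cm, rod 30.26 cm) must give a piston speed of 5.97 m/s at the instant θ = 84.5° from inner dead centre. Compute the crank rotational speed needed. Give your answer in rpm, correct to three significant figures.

788

For an in-line slider-crank, |v_piston| = rω|sinθ|·[1 + r cosθ/√(L² − r² sin²θ)].
With r = 0.071 m, L = 0.3026 m, θ = 84.5°: the bracketed kinematic factor |dx/dθ| = 0.072308 m.
ω = v/|dx/dθ| = 5.97/0.072308 = 82.564 rad/s.
N = 60ω/(2π) = 788.43 rpm.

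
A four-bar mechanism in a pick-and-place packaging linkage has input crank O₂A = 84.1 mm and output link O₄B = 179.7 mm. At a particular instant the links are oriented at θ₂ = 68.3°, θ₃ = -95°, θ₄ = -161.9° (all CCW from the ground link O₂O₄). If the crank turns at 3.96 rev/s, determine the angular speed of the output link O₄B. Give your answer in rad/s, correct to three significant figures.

ω₂ = 24.88 rad/s (from 3.96 rev/s).
Differentiating the loop-closure r₂e^{iθ₂}+r₃e^{iθ₃}=r₁+r₄e^{iθ₄} gives r₂ω₂e^{iθ₂}+r₃ω₃e^{iθ₃}=r₄ω₄e^{iθ₄}.
Eliminating the other unknown: ω₄ = r₂ω₂ sin(θ₂−θ₃) / [r₄ sin(θ₄−θ₃)].
Numerator sine = +0.28736; denominator sine = -0.91982.
Result = 0.0841·24.88·(+0.28736) / (0.1797·(-0.91982)) = -3.6379 rad/s; magnitude 3.6379 rad/s.

3.64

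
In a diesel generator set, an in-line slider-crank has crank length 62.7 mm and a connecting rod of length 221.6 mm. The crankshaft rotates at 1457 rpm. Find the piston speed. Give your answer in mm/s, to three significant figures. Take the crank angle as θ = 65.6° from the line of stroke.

9770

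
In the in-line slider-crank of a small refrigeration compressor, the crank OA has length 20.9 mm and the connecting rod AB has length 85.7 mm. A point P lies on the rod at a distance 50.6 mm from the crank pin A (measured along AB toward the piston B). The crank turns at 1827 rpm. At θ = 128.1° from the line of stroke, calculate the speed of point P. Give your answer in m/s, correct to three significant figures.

3.03

ω = 191.3 rad/s.  Crank-pin speed |V_A| = rω = 3.9987 m/s, perpendicular to OA.
Rod angle: sinφ = −(r/L) sinθ ⇒ φ = -11.064°; ω_rod = −rω cosθ/√(L²−r²sin²θ) = +29.335 rad/s.
V_P = V_A + ω_rod × AP, with AP = 0.0506 m along the rod.
Components: V_Px = −rω sinθ − a·ω_rod·sinφ = -2.8618 m/s;  V_Py = rω cosθ + a·ω_rod·cosφ = -1.0105 m/s.
|V_P| = √(V_Px² + V_Py²) = 3.035 m/s.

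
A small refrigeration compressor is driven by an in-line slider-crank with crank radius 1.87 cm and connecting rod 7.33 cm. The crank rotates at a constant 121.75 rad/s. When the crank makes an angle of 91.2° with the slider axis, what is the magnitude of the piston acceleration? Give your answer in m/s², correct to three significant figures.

78.9

ω = 121.8 rad/s
x(θ) = r cosθ + √(L² − r² sin²θ); with ω constant, a = ω²·d²x/dθ².
d²x/dθ² = −r cosθ − r²(cos2θ)/√u − r⁴ sin²2θ/(4u^{3/2}),  u = L² − r² sin²θ = 0.00502335 m².
Substituting r = 0.0187 m, L = 0.0733 m, θ = 91.2°: d²x/dθ² = +0.005321 m.
a = ω²·d²x/dθ² = (121.8)²·(+0.005321) = +78.874 m/s²;  |a| = 78.874 m/s².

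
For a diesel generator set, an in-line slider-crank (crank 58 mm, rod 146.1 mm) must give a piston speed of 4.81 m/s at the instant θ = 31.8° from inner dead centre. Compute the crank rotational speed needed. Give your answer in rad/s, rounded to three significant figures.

For an in-line slider-crank, |v_piston| = rω|sinθ|·[1 + r cosθ/√(L² − r² sin²θ)].
With r = 0.058 m, L = 0.1461 m, θ = 31.8°: the bracketed kinematic factor |dx/dθ| = 0.041109 m.
ω = v/|dx/dθ| = 4.81/0.041109 = 117.01 rad/s.

117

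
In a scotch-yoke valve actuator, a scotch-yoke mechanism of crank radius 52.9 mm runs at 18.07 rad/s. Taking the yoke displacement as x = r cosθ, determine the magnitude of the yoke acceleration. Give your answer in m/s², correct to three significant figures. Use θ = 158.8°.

ω = 18.07 rad/s
x = r cosθ ⇒ ẍ = −rω² cosθ (ω constant).
|a| = rω²|cosθ| = 0.0529·(18.07)²·|cos 158.8°| = 16.104 m/s².

16.1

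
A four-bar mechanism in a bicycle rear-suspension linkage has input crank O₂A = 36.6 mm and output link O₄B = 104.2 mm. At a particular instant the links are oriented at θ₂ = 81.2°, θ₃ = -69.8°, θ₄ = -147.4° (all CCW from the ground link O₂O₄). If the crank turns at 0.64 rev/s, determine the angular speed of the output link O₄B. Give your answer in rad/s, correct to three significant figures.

0.701

ω₂ = 4.021 rad/s (from 0.64 rev/s).
Differentiating the loop-closure r₂e^{iθ₂}+r₃e^{iθ₃}=r₁+r₄e^{iθ₄} gives r₂ω₂e^{iθ₂}+r₃ω₃e^{iθ₃}=r₄ω₄e^{iθ₄}.
Eliminating the other unknown: ω₄ = r₂ω₂ sin(θ₂−θ₃) / [r₄ sin(θ₄−θ₃)].
Numerator sine = +0.48481; denominator sine = -0.97667.
Result = 0.0366·4.021·(+0.48481) / (0.1042·(-0.97667)) = -0.70113 rad/s; magnitude 0.70113 rad/s.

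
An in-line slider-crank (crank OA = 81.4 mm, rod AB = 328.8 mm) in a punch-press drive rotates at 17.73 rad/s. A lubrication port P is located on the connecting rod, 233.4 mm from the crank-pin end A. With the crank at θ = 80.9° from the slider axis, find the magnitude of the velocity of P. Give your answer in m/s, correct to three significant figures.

1.47

ω = 17.73 rad/s.  Crank-pin speed |V_A| = rω = 1.4432 m/s, perpendicular to OA.
Rod angle: sinφ = −(r/L) sinθ ⇒ φ = -14.149°; ω_rod = −rω cosθ/√(L²−r²sin²θ) = -0.71593 rad/s.
V_P = V_A + ω_rod × AP, with AP = 0.2334 m along the rod.
Components: V_Px = −rω sinθ − a·ω_rod·sinφ = -1.4659 m/s;  V_Py = rω cosθ + a·ω_rod·cosφ = +0.066228 m/s.
|V_P| = √(V_Px² + V_Py²) = 1.4674 m/s.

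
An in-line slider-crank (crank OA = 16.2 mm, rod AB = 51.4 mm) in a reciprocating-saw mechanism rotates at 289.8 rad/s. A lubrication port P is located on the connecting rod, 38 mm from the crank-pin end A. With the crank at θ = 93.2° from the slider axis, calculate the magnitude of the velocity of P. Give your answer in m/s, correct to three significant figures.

4.62

ω = 289.8 rad/s.  Crank-pin speed |V_A| = rω = 4.6948 m/s, perpendicular to OA.
Rod angle: sinφ = −(r/L) sinθ ⇒ φ = -18.342°; ω_rod = −rω cosθ/√(L²−r²sin²θ) = +5.3715 rad/s.
V_P = V_A + ω_rod × AP, with AP = 0.038 m along the rod.
Components: V_Px = −rω sinθ − a·ω_rod·sinφ = -4.6232 m/s;  V_Py = rω cosθ + a·ω_rod·cosφ = -0.068321 m/s.
|V_P| = √(V_Px² + V_Py²) = 4.6237 m/s.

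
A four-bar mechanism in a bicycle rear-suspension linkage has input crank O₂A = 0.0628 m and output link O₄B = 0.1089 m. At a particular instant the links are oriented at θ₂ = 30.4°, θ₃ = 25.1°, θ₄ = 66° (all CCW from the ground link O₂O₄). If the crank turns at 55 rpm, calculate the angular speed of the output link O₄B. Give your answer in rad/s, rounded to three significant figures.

ω₂ = 5.76 rad/s (from 55 rpm).
Differentiating the loop-closure r₂e^{iθ₂}+r₃e^{iθ₃}=r₁+r₄e^{iθ₄} gives r₂ω₂e^{iθ₂}+r₃ω₃e^{iθ₃}=r₄ω₄e^{iθ₄}.
Eliminating the other unknown: ω₄ = r₂ω₂ sin(θ₂−θ₃) / [r₄ sin(θ₄−θ₃)].
Numerator sine = +0.09237; denominator sine = +0.65474.
Result = 0.0628·5.76·(+0.09237) / (0.1089·(+0.65474)) = +0.46858 rad/s; magnitude 0.46858 rad/s.

0.469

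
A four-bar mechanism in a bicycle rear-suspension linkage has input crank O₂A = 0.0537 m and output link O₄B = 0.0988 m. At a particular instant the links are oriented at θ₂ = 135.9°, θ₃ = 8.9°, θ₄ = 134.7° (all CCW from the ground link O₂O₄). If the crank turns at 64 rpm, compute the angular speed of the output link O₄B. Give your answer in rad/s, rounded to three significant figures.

ω₂ = 6.702 rad/s (from 64 rpm).
Differentiating the loop-closure r₂e^{iθ₂}+r₃e^{iθ₃}=r₁+r₄e^{iθ₄} gives r₂ω₂e^{iθ₂}+r₃ω₃e^{iθ₃}=r₄ω₄e^{iθ₄}.
Eliminating the other unknown: ω₄ = r₂ω₂ sin(θ₂−θ₃) / [r₄ sin(θ₄−θ₃)].
Numerator sine = +0.79864; denominator sine = +0.81106.
Result = 0.0537·6.702·(+0.79864) / (0.0988·(+0.81106)) = +3.5869 rad/s; magnitude 3.5869 rad/s.

3.59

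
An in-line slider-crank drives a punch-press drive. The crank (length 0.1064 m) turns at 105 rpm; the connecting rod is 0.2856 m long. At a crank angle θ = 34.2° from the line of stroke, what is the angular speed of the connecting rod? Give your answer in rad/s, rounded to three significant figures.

3.46

ω = 11 rad/s (converted from 105 rpm).
The rod makes angle φ with the slider axis where L sinφ = r sinθ; differentiating, L cosφ·φ̇ = r ω cosθ.
L cosφ = √(L² − r² sin²θ) = 0.27927 m.
|ω_rod| = r ω |cosθ| / √(L² − r² sin²θ) = 0.1064·11·0.82708/0.27927 = 3.4649 rad/s.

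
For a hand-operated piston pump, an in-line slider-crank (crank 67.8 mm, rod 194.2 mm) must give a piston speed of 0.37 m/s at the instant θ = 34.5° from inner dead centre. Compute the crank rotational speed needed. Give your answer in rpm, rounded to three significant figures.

71.1

For an in-line slider-crank, |v_piston| = rω|sinθ|·[1 + r cosθ/√(L² − r² sin²θ)].
With r = 0.0678 m, L = 0.1942 m, θ = 34.5°: the bracketed kinematic factor |dx/dθ| = 0.049674 m.
ω = v/|dx/dθ| = 0.37/0.049674 = 7.4485 rad/s.
N = 60ω/(2π) = 71.128 rpm.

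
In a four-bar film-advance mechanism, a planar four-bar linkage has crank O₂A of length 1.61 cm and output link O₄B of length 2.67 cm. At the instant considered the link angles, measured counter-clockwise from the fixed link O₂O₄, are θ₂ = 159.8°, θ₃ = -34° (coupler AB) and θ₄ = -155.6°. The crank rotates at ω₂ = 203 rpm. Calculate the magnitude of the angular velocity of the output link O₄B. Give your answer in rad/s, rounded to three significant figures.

3.59

ω₂ = 21.26 rad/s (from 203 rpm).
Differentiating the loop-closure r₂e^{iθ₂}+r₃e^{iθ₃}=r₁+r₄e^{iθ₄} gives r₂ω₂e^{iθ₂}+r₃ω₃e^{iθ₃}=r₄ω₄e^{iθ₄}.
Eliminating the other unknown: ω₄ = r₂ω₂ sin(θ₂−θ₃) / [r₄ sin(θ₄−θ₃)].
Numerator sine = -0.23853; denominator sine = -0.85173.
Result = 0.0161·21.26·(-0.23853) / (0.0267·(-0.85173)) = +3.5899 rad/s; magnitude 3.5899 rad/s.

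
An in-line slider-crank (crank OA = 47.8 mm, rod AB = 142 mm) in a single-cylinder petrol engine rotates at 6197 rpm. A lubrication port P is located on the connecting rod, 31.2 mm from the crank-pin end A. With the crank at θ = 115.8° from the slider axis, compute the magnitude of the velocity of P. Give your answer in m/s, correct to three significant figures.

29.0

ω = 648.9 rad/s.  Crank-pin speed |V_A| = rω = 31.02 m/s, perpendicular to OA.
Rod angle: sinφ = −(r/L) sinθ ⇒ φ = -17.642°; ω_rod = −rω cosθ/√(L²−r²sin²θ) = +99.768 rad/s.
V_P = V_A + ω_rod × AP, with AP = 0.0312 m along the rod.
Components: V_Px = −rω sinθ − a·ω_rod·sinφ = -26.984 m/s;  V_Py = rω cosθ + a·ω_rod·cosφ = -10.534 m/s.
|V_P| = √(V_Px² + V_Py²) = 28.968 m/s.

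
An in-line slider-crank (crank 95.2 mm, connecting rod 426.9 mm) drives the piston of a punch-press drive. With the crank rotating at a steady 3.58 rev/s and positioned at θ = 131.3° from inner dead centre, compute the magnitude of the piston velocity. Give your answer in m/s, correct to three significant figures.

1.37

ω = 2π·3.58 = 22.49 rad/s
For an in-line slider-crank, x = r cosθ + √(L² − r² sin²θ), so v = −rω sinθ·[1 + r cosθ/√(L² − r² sin²θ)].
With r = 0.0952 m, L = 0.4269 m, θ = 131.3°: √(L² − r² sin²θ) = 0.42087 m.
v = −0.0952·22.49·0.75126·[1 + 0.0952·-0.66000/0.42087] = -1.3686 m/s.
|v| = 1.3686 m/s.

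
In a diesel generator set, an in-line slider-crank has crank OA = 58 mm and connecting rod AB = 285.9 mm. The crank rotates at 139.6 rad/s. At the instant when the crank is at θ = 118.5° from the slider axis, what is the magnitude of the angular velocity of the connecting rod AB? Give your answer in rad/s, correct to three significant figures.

13.7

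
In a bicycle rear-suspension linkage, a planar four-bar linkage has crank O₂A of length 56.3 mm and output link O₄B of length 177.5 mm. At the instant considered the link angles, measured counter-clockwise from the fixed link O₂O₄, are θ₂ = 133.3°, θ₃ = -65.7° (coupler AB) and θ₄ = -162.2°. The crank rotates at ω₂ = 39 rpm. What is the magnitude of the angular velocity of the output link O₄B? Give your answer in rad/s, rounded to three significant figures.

ω₂ = 4.084 rad/s (from 39 rpm).
Differentiating the loop-closure r₂e^{iθ₂}+r₃e^{iθ₃}=r₁+r₄e^{iθ₄} gives r₂ω₂e^{iθ₂}+r₃ω₃e^{iθ₃}=r₄ω₄e^{iθ₄}.
Eliminating the other unknown: ω₄ = r₂ω₂ sin(θ₂−θ₃) / [r₄ sin(θ₄−θ₃)].
Numerator sine = -0.32557; denominator sine = -0.99357.
Result = 0.0563·4.084·(-0.32557) / (0.1775·(-0.99357)) = +0.42447 rad/s; magnitude 0.42447 rad/s.

0.424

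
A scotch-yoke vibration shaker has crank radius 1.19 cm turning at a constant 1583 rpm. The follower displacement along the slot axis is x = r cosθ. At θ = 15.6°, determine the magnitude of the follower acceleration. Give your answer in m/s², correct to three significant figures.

ω = 165.8 rad/s (from 1583 rpm).
x = r cosθ ⇒ ẍ = −rω² cosθ (ω constant).
|a| = rω²|cosθ| = 0.0119·(165.8)²·|cos 15.6°| = 314.97 m/s².

315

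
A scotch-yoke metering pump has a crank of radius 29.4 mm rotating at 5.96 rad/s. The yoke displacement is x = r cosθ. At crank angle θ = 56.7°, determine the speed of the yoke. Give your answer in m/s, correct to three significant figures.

0.146

ω = 5.96 rad/s
x = r cosθ ⇒ ẋ = −rω sinθ.
|v| = rω|sinθ| = 0.0294·5.96·|sin 56.7°| = 0.14645 m/s.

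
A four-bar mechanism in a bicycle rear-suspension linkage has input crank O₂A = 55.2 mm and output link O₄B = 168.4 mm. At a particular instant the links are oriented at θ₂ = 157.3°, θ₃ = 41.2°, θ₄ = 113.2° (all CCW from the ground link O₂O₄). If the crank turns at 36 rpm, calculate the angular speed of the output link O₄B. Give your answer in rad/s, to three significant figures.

1.17

ω₂ = 3.77 rad/s (from 36 rpm).
Differentiating the loop-closure r₂e^{iθ₂}+r₃e^{iθ₃}=r₁+r₄e^{iθ₄} gives r₂ω₂e^{iθ₂}+r₃ω₃e^{iθ₃}=r₄ω₄e^{iθ₄}.
Eliminating the other unknown: ω₄ = r₂ω₂ sin(θ₂−θ₃) / [r₄ sin(θ₄−θ₃)].
Numerator sine = +0.89803; denominator sine = +0.95106.
Result = 0.0552·3.77·(+0.89803) / (0.1684·(+0.95106)) = +1.1668 rad/s; magnitude 1.1668 rad/s.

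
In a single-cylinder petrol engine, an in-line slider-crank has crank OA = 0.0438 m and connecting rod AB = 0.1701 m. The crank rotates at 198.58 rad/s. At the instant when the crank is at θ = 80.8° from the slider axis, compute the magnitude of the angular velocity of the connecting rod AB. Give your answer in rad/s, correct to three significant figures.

8.45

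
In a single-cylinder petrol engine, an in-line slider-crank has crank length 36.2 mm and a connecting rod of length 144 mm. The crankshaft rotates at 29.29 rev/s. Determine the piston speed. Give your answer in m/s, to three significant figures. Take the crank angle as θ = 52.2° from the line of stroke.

ω = 2π·29.3 = 184 rad/s
For an in-line slider-crank, x = r cosθ + √(L² − r² sin²θ), so v = −rω sinθ·[1 + r cosθ/√(L² − r² sin²θ)].
With r = 0.0362 m, L = 0.144 m, θ = 52.2°: √(L² − r² sin²θ) = 0.14113 m.
v = −0.0362·184·0.79016·[1 + 0.0362·0.61291/0.14113] = -6.0916 m/s.
|v| = 6.0916 m/s.

6.09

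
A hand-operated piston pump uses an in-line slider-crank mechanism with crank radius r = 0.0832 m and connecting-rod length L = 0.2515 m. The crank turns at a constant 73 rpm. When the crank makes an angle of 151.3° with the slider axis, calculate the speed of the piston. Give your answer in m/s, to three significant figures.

ω = 2π·73/60 = 7.645 rad/s
For an in-line slider-crank, x = r cosθ + √(L² − r² sin²θ), so v = −rω sinθ·[1 + r cosθ/√(L² − r² sin²θ)].
With r = 0.0832 m, L = 0.2515 m, θ = 151.3°: √(L² − r² sin²θ) = 0.24831 m.
v = −0.0832·7.645·0.48022·[1 + 0.0832·-0.87715/0.24831] = -0.21567 m/s.
|v| = 0.21567 m/s.

0.216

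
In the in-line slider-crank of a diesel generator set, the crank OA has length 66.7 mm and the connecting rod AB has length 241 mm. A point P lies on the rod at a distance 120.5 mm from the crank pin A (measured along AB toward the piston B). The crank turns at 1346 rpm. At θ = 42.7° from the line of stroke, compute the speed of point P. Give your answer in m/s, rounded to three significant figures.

7.84

ω = 141 rad/s.  Crank-pin speed |V_A| = rω = 9.4016 m/s, perpendicular to OA.
Rod angle: sinφ = −(r/L) sinθ ⇒ φ = -10.818°; ω_rod = −rω cosθ/√(L²−r²sin²θ) = -29.188 rad/s.
V_P = V_A + ω_rod × AP, with AP = 0.1205 m along the rod.
Components: V_Px = −rω sinθ − a·ω_rod·sinφ = -7.0359 m/s;  V_Py = rω cosθ + a·ω_rod·cosφ = +3.4547 m/s.
|V_P| = √(V_Px² + V_Py²) = 7.8383 m/s.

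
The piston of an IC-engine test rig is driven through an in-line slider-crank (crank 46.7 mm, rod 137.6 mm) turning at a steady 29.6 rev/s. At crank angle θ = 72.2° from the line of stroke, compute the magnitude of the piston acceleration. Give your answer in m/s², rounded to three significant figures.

29.1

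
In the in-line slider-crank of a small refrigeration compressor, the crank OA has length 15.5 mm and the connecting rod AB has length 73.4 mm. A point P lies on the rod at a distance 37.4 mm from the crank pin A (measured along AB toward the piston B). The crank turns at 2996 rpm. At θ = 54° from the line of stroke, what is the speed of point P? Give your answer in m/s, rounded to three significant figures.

4.42

ω = 313.7 rad/s.  Crank-pin speed |V_A| = rω = 4.863 m/s, perpendicular to OA.
Rod angle: sinφ = −(r/L) sinθ ⇒ φ = -9.837°; ω_rod = −rω cosθ/√(L²−r²sin²θ) = -39.524 rad/s.
V_P = V_A + ω_rod × AP, with AP = 0.0374 m along the rod.
Components: V_Px = −rω sinθ − a·ω_rod·sinφ = -4.1868 m/s;  V_Py = rω cosθ + a·ω_rod·cosφ = +1.4019 m/s.
|V_P| = √(V_Px² + V_Py²) = 4.4152 m/s.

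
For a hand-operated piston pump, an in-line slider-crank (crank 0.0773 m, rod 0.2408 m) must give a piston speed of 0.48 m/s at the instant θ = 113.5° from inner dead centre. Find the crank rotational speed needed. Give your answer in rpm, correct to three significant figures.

74.7

For an in-line slider-crank, |v_piston| = rω|sinθ|·[1 + r cosθ/√(L² − r² sin²θ)].
With r = 0.0773 m, L = 0.2408 m, θ = 113.5°: the bracketed kinematic factor |dx/dθ| = 0.061394 m.
ω = v/|dx/dθ| = 0.48/0.061394 = 7.8184 rad/s.
N = 60ω/(2π) = 74.66 rpm.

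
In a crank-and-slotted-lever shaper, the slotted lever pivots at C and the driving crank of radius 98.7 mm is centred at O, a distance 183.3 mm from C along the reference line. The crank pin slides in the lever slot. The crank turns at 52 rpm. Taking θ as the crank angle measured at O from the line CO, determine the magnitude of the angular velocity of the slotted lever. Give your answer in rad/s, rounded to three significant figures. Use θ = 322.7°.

1.82

ω = 5.445 rad/s (from 52 rpm).
Crank pin A relative to C: A = (d + r cosθ, r sinθ); lever angle φ = atan2(r sinθ, d + r cosθ).
Differentiating tanφ: φ̇ = rω(d cosθ + r)/(d² + r² + 2dr cosθ).
d² + r² + 2dr cosθ = |CA|² = 0.0721235 m²;  d cosθ + r = +0.24451 m.
|ω_lever| = |0.0987·5.445·+0.24451| / 0.0721235 = 1.8221 rad/s.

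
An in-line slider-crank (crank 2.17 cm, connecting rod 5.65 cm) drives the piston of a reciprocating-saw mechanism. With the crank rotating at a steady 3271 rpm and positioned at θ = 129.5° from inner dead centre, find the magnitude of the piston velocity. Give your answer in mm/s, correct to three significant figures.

ω = 2π·3271/60 = 342.5 rad/s
For an in-line slider-crank, x = r cosθ + √(L² − r² sin²θ), so v = −rω sinθ·[1 + r cosθ/√(L² − r² sin²θ)].
With r = 0.0217 m, L = 0.0565 m, θ = 129.5°: √(L² − r² sin²θ) = 0.053962 m.
v = −0.0217·342.5·0.77162·[1 + 0.0217·-0.63608/0.053962] = -4.2685 m/s.
|v| = 4.2685 m/s = 4268.5 mm/s.

4270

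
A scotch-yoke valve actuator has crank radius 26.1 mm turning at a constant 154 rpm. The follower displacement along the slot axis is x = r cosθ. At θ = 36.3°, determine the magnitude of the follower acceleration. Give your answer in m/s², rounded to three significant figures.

5.47

ω = 16.13 rad/s (from 154 rpm).
x = r cosθ ⇒ ẍ = −rω² cosθ (ω constant).
|a| = rω²|cosθ| = 0.0261·(16.13)²·|cos 36.3°| = 5.4706 m/s².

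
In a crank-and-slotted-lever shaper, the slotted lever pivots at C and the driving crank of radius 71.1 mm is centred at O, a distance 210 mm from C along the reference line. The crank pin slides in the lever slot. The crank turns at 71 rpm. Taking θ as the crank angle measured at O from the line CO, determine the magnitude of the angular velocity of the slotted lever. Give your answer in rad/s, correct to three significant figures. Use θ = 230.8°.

ω = 7.435 rad/s (from 71 rpm).
Crank pin A relative to C: A = (d + r cosθ, r sinθ); lever angle φ = atan2(r sinθ, d + r cosθ).
Differentiating tanφ: φ̇ = rω(d cosθ + r)/(d² + r² + 2dr cosθ).
d² + r² + 2dr cosθ = |CA|² = 0.0302816 m²;  d cosθ + r = -0.061626 m.
|ω_lever| = |0.0711·7.435·-0.061626| / 0.0302816 = 1.0758 rad/s.

1.08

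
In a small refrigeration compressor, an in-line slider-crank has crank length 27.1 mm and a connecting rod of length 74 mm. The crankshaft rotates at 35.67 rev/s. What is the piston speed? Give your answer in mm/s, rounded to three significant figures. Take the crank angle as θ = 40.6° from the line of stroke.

5080

ω = 2π·35.7 = 224.1 rad/s
For an in-line slider-crank, x = r cosθ + √(L² − r² sin²θ), so v = −rω sinθ·[1 + r cosθ/√(L² − r² sin²θ)].
With r = 0.0271 m, L = 0.074 m, θ = 40.6°: √(L² − r² sin²θ) = 0.071868 m.
v = −0.0271·224.1·0.65077·[1 + 0.0271·0.75927/0.071868] = -5.0843 m/s.
|v| = 5.0843 m/s = 5084.3 mm/s.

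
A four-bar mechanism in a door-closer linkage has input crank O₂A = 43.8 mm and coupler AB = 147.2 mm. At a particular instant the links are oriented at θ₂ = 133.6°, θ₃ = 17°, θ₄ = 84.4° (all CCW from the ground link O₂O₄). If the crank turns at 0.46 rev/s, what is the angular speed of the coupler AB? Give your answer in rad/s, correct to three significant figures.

ω₂ = 2.89 rad/s (from 0.46 rev/s).
Differentiating the loop-closure r₂e^{iθ₂}+r₃e^{iθ₃}=r₁+r₄e^{iθ₄} gives r₂ω₂e^{iθ₂}+r₃ω₃e^{iθ₃}=r₄ω₄e^{iθ₄}.
Eliminating the other unknown: ω₃ = r₂ω₂ sin(θ₄−θ₂) / [r₃ sin(θ₃−θ₄)].
Numerator sine = -0.75700; denominator sine = -0.92321.
Result = 0.0438·2.89·(-0.75700) / (0.1472·(-0.92321)) = +0.70517 rad/s; magnitude 0.70517 rad/s.

0.705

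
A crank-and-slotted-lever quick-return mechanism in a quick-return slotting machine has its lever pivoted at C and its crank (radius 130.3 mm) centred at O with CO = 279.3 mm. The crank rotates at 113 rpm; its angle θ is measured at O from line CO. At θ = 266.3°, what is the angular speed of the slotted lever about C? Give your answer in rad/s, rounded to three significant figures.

1.92

ω = 11.83 rad/s (from 113 rpm).
Crank pin A relative to C: A = (d + r cosθ, r sinθ); lever angle φ = atan2(r sinθ, d + r cosθ).
Differentiating tanφ: φ̇ = rω(d cosθ + r)/(d² + r² + 2dr cosθ).
d² + r² + 2dr cosθ = |CA|² = 0.0902896 m²;  d cosθ + r = +0.11228 m.
|ω_lever| = |0.1303·11.83·+0.11228| / 0.0902896 = 1.9173 rad/s.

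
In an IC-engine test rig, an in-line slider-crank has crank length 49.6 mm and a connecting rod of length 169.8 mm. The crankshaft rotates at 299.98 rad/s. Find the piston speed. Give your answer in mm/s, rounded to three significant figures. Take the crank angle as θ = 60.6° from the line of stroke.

14900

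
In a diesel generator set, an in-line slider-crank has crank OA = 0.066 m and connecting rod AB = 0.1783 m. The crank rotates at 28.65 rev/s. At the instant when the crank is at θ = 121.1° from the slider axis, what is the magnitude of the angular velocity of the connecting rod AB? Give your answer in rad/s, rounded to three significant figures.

36.3

ω = 180 rad/s (converted from 28.65 rev/s).
The rod makes angle φ with the slider axis where L sinφ = r sinθ; differentiating, L cosφ·φ̇ = r ω cosθ.
L cosφ = √(L² − r² sin²θ) = 0.16911 m.
|ω_rod| = r ω |cosθ| / √(L² − r² sin²θ) = 0.066·180·0.51653/0.16911 = 36.29 rad/s.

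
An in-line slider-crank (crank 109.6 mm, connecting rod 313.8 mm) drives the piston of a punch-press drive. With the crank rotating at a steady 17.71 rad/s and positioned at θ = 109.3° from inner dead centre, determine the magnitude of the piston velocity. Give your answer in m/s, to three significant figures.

ω = 17.71 rad/s
For an in-line slider-crank, x = r cosθ + √(L² − r² sin²θ), so v = −rω sinθ·[1 + r cosθ/√(L² − r² sin²θ)].
With r = 0.1096 m, L = 0.3138 m, θ = 109.3°: √(L² − r² sin²θ) = 0.29626 m.
v = −0.1096·17.71·0.94380·[1 + 0.1096·-0.33051/0.29626] = -1.6079 m/s.
|v| = 1.6079 m/s.

1.61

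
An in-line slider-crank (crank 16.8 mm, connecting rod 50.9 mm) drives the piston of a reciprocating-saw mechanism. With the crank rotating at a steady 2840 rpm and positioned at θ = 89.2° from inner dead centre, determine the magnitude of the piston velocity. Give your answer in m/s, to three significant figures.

ω = 2π·2840/60 = 297.4 rad/s
For an in-line slider-crank, x = r cosθ + √(L² − r² sin²θ), so v = −rω sinθ·[1 + r cosθ/√(L² − r² sin²θ)].
With r = 0.0168 m, L = 0.0509 m, θ = 89.2°: √(L² − r² sin²θ) = 0.048048 m.
v = −0.0168·297.4·0.99990·[1 + 0.0168·0.01396/0.048048] = -5.0203 m/s.
|v| = 5.0203 m/s.

5.02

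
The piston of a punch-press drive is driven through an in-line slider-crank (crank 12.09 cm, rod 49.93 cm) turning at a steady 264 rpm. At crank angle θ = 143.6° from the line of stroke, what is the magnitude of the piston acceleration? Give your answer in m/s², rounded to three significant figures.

67.4

ω = 2π·264/60 = 27.65 rad/s
x(θ) = r cosθ + √(L² − r² sin²θ); with ω constant, a = ω²·d²x/dθ².
d²x/dθ² = −r cosθ − r²(cos2θ)/√u − r⁴ sin²2θ/(4u^{3/2}),  u = L² − r² sin²θ = 0.244153 m².
Substituting r = 0.1209 m, L = 0.4993 m, θ = 143.6°: d²x/dθ² = +0.08816 m.
a = ω²·d²x/dθ² = (27.65)²·(+0.08816) = +67.381 m/s²;  |a| = 67.381 m/s².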